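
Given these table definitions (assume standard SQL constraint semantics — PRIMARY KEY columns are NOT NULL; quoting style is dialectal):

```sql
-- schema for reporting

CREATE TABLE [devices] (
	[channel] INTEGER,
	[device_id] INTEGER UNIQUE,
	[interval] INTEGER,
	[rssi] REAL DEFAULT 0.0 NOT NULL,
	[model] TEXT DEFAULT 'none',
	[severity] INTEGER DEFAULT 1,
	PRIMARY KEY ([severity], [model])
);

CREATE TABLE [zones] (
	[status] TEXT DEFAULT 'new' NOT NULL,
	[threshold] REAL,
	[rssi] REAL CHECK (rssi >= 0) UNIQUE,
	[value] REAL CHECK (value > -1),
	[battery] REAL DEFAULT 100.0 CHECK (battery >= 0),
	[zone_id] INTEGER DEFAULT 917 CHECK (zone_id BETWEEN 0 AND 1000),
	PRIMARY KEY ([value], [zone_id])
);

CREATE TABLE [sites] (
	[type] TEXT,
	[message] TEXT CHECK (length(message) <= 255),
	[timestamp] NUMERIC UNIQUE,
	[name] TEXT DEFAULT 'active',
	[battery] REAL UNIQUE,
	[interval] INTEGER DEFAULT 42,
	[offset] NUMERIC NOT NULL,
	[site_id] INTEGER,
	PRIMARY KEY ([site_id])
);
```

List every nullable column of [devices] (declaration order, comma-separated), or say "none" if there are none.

channel, device_id, interval

- channel: no NOT NULL constraint applies → nullable.
- device_id: UNIQUE does not imply NOT NULL → nullable.
- interval: no NOT NULL constraint applies → nullable.
- rssi: declared NOT NULL → not nullable.
- model: part of the PRIMARY KEY, which implies NOT NULL → not nullable.
- severity: part of the PRIMARY KEY, which implies NOT NULL → not nullable.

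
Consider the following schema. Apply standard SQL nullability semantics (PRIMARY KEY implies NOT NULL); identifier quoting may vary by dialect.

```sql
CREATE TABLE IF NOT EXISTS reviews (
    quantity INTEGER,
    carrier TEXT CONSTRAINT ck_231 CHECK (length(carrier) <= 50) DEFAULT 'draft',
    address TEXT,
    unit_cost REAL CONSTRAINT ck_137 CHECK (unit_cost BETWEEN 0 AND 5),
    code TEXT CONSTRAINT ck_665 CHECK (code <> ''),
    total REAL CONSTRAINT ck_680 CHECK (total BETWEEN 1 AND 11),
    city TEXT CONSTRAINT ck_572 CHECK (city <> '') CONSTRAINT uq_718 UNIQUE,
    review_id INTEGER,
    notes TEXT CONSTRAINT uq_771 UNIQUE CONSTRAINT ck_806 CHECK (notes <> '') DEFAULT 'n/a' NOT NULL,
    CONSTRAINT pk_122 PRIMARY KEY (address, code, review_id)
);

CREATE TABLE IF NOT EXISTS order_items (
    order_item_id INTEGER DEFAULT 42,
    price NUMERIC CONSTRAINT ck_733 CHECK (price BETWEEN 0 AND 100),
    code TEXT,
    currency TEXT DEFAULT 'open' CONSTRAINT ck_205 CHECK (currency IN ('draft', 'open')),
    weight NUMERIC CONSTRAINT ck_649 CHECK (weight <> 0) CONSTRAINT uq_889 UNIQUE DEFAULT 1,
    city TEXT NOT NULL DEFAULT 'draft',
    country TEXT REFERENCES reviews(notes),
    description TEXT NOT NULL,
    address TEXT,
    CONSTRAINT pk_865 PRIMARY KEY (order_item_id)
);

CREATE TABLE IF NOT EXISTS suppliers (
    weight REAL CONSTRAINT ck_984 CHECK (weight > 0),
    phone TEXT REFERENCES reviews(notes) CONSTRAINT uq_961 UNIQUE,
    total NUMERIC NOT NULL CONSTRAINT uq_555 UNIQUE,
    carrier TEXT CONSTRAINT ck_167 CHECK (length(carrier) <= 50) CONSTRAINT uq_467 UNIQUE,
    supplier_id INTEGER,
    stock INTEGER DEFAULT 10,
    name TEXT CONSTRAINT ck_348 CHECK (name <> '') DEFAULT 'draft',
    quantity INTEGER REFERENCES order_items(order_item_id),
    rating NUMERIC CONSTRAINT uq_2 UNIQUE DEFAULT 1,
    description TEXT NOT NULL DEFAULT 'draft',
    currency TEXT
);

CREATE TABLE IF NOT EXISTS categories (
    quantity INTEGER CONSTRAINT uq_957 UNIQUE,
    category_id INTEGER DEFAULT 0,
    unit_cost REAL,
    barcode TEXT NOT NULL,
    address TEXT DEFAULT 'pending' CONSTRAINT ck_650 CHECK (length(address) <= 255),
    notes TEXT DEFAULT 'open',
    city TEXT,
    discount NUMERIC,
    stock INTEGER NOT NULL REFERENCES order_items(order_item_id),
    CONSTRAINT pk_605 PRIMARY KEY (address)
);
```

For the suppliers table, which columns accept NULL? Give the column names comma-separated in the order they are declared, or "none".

- weight: CHECK does not forbid NULL (a CHECK constraint passes when its expression is NULL) → nullable.
- phone: a foreign key column may be NULL unless separately constrained → nullable.
- total: declared NOT NULL → not nullable.
- carrier: CHECK does not forbid NULL (a CHECK constraint passes when its expression is NULL) → nullable.
- supplier_id: no NOT NULL constraint applies → nullable.
- stock: DEFAULT only fills an omitted column; an explicit NULL is still allowed → nullable.
- name: CHECK does not forbid NULL (a CHECK constraint passes when its expression is NULL) → nullable.
- quantity: a foreign key column may be NULL unless separately constrained → nullable.
- rating: UNIQUE does not imply NOT NULL → nullable.
- description: declared NOT NULL → not nullable.
- currency: no NOT NULL constraint applies → nullable.

weight, phone, carrier, supplier_id, stock, name, quantity, rating, currency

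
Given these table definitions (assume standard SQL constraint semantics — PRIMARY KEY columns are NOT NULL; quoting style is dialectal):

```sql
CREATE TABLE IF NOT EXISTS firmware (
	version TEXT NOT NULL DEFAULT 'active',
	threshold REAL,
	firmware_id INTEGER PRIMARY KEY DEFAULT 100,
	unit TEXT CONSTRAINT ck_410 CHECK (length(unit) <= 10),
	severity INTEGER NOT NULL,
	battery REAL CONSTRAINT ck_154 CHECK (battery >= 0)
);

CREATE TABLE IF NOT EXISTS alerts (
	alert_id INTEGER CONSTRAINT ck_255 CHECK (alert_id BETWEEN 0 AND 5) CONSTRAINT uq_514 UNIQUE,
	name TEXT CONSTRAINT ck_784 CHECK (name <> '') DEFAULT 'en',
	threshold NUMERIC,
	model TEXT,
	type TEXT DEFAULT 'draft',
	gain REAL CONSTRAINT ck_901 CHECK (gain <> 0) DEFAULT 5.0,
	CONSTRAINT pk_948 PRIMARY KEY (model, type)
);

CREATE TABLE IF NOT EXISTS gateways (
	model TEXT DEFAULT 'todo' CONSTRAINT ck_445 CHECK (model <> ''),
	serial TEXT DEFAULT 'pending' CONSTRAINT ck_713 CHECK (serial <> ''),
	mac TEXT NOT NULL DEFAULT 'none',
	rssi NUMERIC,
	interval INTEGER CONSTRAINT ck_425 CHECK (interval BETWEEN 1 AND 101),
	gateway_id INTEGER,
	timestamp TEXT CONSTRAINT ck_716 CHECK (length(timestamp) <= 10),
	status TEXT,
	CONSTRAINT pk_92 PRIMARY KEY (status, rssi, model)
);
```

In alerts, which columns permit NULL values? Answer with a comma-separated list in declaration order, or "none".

- alert_id: CHECK does not forbid NULL (a CHECK constraint passes when its expression is NULL) → nullable.
- name: CHECK does not forbid NULL (a CHECK constraint passes when its expression is NULL) → nullable.
- threshold: no NOT NULL constraint applies → nullable.
- model: part of the PRIMARY KEY, which implies NOT NULL → not nullable.
- type: part of the PRIMARY KEY, which implies NOT NULL → not nullable.
- gain: CHECK does not forbid NULL (a CHECK constraint passes when its expression is NULL) → nullable.

alert_id, name, threshold, gain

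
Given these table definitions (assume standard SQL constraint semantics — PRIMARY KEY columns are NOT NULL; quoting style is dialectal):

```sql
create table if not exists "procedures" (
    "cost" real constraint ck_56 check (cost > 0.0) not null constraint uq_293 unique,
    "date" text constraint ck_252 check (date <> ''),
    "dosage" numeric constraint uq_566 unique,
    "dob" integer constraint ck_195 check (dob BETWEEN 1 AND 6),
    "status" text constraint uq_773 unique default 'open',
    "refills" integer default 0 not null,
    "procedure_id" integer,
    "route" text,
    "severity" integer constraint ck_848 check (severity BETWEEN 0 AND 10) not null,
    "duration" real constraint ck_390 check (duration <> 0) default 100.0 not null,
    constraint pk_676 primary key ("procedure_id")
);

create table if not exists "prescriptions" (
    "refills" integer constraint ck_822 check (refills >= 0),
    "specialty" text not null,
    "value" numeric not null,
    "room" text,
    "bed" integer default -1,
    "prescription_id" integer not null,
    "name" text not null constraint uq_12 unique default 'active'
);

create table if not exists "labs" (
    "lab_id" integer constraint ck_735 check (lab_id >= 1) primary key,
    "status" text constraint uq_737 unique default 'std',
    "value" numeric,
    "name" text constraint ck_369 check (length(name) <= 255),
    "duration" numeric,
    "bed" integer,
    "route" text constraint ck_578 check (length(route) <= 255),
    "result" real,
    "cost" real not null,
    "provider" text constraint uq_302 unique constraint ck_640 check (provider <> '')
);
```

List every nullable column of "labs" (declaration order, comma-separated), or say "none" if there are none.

status, value, name, duration, bed, route, result, provider

- lab_id: part of the PRIMARY KEY, which implies NOT NULL → not nullable.
- status: UNIQUE does not imply NOT NULL → nullable.
- value: no NOT NULL constraint applies → nullable.
- name: CHECK does not forbid NULL (a CHECK constraint passes when its expression is NULL) → nullable.
- duration: no NOT NULL constraint applies → nullable.
- bed: no NOT NULL constraint applies → nullable.
- route: CHECK does not forbid NULL (a CHECK constraint passes when its expression is NULL) → nullable.
- result: no NOT NULL constraint applies → nullable.
- cost: declared NOT NULL → not nullable.
- provider: CHECK does not forbid NULL (a CHECK constraint passes when its expression is NULL) → nullable.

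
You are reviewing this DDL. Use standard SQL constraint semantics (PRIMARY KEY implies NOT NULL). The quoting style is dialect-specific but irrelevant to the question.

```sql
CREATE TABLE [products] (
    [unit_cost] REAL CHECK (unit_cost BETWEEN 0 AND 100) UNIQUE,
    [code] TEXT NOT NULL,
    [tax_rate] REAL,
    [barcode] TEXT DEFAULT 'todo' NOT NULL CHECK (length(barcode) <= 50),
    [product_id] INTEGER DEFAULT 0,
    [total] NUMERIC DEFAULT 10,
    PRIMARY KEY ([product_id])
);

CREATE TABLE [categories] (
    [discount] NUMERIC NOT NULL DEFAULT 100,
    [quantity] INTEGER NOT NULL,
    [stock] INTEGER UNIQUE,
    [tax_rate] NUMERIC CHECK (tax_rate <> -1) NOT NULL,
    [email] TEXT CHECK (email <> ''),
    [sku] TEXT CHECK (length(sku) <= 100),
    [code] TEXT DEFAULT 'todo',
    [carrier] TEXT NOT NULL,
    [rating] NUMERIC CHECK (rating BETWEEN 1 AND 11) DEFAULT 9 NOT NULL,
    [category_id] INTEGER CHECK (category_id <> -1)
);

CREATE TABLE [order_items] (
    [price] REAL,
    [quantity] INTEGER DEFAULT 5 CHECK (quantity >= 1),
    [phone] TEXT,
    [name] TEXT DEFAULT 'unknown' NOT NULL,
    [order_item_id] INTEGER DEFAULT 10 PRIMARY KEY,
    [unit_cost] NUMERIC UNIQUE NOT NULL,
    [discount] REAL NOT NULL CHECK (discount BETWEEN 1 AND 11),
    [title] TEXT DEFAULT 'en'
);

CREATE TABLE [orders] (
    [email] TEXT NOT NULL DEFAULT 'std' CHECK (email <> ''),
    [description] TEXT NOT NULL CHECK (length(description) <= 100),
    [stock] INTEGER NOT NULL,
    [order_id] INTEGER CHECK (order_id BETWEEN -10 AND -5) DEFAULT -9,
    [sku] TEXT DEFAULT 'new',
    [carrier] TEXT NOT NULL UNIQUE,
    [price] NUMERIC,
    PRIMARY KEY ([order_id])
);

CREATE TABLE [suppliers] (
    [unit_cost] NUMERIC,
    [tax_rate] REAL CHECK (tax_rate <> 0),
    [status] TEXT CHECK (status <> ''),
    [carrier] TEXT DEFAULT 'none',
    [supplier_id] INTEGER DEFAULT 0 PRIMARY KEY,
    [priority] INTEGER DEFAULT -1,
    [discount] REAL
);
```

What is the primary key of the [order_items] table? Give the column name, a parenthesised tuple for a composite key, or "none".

order_item_id is declared PRIMARY KEY inline on the column.

order_item_id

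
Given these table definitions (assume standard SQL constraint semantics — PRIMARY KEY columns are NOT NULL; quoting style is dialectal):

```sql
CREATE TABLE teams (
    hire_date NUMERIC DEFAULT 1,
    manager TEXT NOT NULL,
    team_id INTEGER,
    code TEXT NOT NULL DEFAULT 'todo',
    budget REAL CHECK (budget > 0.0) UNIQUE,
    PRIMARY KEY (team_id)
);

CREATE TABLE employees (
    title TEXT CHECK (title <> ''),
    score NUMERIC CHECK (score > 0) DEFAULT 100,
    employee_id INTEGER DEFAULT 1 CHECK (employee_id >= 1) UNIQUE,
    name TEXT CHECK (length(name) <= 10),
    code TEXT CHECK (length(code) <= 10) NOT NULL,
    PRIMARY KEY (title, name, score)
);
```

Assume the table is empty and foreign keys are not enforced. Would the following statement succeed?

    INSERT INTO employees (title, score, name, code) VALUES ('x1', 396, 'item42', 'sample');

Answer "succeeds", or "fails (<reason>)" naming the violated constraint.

succeeds

NOT NULL columns: code is supplied; name is supplied; score is supplied; title is supplied.
CHECK constraints: 'x1' satisfies (title <> ''); 396 satisfies (score > 0); 'item42' satisfies (length(name) <= 10); 'sample' satisfies (length(code) <= 10).
No constraint is violated.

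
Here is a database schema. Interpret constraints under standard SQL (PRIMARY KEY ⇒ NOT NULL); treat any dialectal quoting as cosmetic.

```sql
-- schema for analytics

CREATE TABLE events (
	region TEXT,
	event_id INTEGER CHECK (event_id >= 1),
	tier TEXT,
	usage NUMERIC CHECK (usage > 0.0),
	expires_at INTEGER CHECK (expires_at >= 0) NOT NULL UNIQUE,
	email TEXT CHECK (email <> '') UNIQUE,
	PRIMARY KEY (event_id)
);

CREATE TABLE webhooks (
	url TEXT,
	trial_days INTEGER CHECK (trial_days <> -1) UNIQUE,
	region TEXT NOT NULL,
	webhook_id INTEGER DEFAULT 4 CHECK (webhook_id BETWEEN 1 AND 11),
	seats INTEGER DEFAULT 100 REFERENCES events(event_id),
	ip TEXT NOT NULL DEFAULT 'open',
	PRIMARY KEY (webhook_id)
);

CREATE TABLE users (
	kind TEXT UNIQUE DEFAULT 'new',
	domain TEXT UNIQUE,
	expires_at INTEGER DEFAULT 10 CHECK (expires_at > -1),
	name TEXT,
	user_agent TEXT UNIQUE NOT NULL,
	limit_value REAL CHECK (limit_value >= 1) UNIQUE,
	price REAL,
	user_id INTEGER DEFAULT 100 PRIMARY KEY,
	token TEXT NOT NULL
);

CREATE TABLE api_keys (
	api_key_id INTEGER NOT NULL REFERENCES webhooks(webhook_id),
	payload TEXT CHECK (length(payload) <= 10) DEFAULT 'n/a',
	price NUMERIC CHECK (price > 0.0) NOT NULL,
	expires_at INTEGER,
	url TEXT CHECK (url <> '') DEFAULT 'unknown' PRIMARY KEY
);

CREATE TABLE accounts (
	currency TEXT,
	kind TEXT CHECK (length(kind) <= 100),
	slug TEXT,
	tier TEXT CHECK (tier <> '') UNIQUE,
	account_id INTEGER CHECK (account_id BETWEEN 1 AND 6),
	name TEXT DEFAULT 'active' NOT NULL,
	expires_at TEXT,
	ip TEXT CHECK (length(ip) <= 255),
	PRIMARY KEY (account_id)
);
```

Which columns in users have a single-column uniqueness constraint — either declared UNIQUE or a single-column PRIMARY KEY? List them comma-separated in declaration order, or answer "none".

- kind: declared UNIQUE → unique.
- domain: declared UNIQUE → unique.
- expires_at: no UNIQUE or single-column PK constraint.
- name: no UNIQUE or single-column PK constraint.
- user_agent: declared UNIQUE → unique.
- limit_value: declared UNIQUE → unique.
- price: no UNIQUE or single-column PK constraint.
- user_id: single-column PRIMARY KEY → unique.
- token: no UNIQUE or single-column PK constraint.

kind, domain, user_agent, limit_value, user_id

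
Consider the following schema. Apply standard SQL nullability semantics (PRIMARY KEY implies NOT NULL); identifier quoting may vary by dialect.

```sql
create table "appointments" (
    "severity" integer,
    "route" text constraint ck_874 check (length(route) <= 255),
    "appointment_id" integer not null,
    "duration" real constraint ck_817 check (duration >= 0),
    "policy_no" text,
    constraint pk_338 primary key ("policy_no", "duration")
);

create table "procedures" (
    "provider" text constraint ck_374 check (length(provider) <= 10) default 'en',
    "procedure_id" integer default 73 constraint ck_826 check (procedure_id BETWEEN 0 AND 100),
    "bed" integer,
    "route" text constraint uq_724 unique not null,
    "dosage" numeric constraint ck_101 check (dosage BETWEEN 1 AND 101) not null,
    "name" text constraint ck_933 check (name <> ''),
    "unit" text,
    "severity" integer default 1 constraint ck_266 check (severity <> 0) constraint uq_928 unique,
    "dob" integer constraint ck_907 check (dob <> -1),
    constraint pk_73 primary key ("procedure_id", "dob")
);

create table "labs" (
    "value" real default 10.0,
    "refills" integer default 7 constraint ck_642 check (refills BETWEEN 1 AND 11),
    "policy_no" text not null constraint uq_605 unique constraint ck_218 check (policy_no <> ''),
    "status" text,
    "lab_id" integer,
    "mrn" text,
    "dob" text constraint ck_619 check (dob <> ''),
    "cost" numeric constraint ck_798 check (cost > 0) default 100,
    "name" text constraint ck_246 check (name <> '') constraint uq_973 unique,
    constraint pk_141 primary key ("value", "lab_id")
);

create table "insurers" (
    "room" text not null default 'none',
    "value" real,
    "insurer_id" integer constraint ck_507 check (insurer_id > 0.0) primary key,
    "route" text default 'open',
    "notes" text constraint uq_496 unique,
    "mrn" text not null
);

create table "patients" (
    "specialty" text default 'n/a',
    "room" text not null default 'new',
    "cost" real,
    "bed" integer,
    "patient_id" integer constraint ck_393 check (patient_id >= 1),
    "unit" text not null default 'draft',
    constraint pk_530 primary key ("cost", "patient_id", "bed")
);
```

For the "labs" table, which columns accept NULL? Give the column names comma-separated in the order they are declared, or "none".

refills, status, mrn, dob, cost, name

- value: part of the PRIMARY KEY, which implies NOT NULL → not nullable.
- refills: CHECK does not forbid NULL (a CHECK constraint passes when its expression is NULL) → nullable.
- policy_no: declared NOT NULL → not nullable.
- status: no NOT NULL constraint applies → nullable.
- lab_id: part of the PRIMARY KEY, which implies NOT NULL → not nullable.
- mrn: no NOT NULL constraint applies → nullable.
- dob: CHECK does not forbid NULL (a CHECK constraint passes when its expression is NULL) → nullable.
- cost: CHECK does not forbid NULL (a CHECK constraint passes when its expression is NULL) → nullable.
- name: CHECK does not forbid NULL (a CHECK constraint passes when its expression is NULL) → nullable.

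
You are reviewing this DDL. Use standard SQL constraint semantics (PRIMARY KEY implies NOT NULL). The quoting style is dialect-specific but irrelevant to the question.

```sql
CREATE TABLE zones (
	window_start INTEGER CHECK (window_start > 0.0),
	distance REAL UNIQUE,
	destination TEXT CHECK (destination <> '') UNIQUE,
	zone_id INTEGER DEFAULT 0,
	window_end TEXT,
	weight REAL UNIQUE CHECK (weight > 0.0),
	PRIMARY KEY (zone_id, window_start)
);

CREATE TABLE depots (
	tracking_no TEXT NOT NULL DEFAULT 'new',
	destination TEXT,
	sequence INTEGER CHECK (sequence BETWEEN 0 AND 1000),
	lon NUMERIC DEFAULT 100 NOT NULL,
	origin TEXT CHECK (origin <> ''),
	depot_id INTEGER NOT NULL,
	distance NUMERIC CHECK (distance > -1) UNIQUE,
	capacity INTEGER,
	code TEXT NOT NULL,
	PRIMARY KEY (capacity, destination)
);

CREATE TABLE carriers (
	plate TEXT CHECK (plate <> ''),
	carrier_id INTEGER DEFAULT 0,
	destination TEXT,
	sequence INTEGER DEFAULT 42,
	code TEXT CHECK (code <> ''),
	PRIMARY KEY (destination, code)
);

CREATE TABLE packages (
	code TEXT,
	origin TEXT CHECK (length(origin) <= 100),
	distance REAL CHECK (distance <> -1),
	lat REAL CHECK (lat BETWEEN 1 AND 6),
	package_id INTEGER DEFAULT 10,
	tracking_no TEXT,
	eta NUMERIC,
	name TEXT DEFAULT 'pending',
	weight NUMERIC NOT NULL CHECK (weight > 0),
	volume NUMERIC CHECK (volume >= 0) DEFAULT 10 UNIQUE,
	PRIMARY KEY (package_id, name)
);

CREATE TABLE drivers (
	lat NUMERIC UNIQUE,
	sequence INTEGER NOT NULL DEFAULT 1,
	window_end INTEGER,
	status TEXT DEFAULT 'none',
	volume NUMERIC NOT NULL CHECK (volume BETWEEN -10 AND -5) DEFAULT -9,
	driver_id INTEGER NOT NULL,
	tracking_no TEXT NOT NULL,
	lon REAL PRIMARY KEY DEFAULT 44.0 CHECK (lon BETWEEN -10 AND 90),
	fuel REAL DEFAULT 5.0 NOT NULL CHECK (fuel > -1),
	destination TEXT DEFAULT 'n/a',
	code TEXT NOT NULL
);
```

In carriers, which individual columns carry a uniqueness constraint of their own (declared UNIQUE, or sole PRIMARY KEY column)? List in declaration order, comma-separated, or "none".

- plate: no UNIQUE or single-column PK constraint.
- carrier_id: no UNIQUE or single-column PK constraint.
- destination: part of a composite PRIMARY KEY — only the tuple is unique, not this column on its own.
- sequence: no UNIQUE or single-column PK constraint.
- code: part of a composite PRIMARY KEY — only the tuple is unique, not this column on its own.

none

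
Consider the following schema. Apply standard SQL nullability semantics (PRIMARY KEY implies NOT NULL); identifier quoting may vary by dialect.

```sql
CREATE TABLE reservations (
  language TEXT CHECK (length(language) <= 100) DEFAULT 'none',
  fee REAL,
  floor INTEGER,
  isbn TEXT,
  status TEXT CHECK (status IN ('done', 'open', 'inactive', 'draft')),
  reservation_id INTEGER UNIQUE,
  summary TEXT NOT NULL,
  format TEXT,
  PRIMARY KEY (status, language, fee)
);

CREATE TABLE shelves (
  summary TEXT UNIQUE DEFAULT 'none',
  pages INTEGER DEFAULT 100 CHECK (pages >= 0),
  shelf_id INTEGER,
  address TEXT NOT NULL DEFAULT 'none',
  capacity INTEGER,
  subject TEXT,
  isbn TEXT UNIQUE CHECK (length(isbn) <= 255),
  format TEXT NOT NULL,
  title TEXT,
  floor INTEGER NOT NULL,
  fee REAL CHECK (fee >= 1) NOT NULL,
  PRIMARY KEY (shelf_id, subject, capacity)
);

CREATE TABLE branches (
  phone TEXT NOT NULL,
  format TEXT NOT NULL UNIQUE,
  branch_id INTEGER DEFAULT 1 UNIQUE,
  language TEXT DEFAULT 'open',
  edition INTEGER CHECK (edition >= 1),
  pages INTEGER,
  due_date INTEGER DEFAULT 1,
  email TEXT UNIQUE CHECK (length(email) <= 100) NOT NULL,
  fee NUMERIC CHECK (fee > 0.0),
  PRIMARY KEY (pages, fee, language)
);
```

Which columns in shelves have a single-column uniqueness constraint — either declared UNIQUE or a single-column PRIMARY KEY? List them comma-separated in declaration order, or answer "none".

- summary: declared UNIQUE → unique.
- pages: no UNIQUE or single-column PK constraint.
- shelf_id: part of a composite PRIMARY KEY — only the tuple is unique, not this column on its own.
- address: no UNIQUE or single-column PK constraint.
- capacity: part of a composite PRIMARY KEY — only the tuple is unique, not this column on its own.
- subject: part of a composite PRIMARY KEY — only the tuple is unique, not this column on its own.
- isbn: declared UNIQUE → unique.
- format: no UNIQUE or single-column PK constraint.
- title: no UNIQUE or single-column PK constraint.
- floor: no UNIQUE or single-column PK constraint.
- fee: no UNIQUE or single-column PK constraint.

summary, isbn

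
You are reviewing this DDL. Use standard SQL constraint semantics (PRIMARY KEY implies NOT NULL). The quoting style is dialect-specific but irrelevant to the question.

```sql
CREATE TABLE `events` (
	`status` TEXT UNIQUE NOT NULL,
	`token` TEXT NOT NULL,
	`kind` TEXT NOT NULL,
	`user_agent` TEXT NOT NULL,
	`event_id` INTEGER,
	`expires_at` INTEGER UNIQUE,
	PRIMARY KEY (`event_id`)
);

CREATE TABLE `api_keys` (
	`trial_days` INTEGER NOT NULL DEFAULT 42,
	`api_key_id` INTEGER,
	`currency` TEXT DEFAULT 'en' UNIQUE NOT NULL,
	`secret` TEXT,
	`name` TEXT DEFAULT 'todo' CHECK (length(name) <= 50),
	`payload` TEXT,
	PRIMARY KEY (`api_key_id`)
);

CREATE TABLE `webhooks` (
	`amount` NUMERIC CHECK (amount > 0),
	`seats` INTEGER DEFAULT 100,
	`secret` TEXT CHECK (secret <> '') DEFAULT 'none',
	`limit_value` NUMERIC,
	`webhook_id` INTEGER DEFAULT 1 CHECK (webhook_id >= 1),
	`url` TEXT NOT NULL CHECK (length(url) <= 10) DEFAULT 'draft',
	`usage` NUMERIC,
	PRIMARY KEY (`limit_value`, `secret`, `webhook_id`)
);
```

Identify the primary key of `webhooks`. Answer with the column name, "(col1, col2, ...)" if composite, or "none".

(limit_value, secret, webhook_id)

A table-level PRIMARY KEY clause names 3 columns: limit_value, secret, webhook_id.
This is a composite key — the combination is unique, not each column individually.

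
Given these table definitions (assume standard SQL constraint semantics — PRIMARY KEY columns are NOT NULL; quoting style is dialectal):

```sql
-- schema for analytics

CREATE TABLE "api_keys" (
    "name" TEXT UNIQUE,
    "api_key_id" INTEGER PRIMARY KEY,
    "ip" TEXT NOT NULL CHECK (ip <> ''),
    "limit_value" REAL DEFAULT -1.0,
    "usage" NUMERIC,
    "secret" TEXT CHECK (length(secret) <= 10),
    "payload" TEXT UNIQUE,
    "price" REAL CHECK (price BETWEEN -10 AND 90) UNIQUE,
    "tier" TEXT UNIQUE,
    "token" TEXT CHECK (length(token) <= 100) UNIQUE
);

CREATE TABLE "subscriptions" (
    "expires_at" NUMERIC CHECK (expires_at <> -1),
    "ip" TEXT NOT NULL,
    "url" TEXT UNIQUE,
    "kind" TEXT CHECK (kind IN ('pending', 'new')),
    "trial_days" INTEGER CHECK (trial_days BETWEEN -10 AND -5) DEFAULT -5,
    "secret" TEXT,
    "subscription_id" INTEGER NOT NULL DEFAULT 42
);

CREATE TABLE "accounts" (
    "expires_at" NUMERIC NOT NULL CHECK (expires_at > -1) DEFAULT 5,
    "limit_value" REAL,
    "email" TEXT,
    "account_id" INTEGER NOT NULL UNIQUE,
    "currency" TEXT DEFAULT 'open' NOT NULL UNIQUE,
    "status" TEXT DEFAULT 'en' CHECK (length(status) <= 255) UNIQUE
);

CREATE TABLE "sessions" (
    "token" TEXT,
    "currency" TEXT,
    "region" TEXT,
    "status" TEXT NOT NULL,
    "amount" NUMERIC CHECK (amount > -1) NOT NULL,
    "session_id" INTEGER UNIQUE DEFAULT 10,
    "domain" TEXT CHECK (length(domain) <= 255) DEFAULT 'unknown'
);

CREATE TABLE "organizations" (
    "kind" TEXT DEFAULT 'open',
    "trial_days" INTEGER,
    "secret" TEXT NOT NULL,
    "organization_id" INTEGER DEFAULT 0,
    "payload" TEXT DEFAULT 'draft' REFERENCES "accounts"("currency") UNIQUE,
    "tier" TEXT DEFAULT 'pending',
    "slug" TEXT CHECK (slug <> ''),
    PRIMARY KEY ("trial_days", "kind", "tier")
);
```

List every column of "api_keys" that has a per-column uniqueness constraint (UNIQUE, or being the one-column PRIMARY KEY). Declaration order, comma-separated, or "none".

- name: declared UNIQUE → unique.
- api_key_id: single-column PRIMARY KEY → unique.
- ip: no UNIQUE or single-column PK constraint.
- limit_value: no UNIQUE or single-column PK constraint.
- usage: no UNIQUE or single-column PK constraint.
- secret: no UNIQUE or single-column PK constraint.
- payload: declared UNIQUE → unique.
- price: declared UNIQUE → unique.
- tier: declared UNIQUE → unique.
- token: declared UNIQUE → unique.

name, api_key_id, payload, price, tier, token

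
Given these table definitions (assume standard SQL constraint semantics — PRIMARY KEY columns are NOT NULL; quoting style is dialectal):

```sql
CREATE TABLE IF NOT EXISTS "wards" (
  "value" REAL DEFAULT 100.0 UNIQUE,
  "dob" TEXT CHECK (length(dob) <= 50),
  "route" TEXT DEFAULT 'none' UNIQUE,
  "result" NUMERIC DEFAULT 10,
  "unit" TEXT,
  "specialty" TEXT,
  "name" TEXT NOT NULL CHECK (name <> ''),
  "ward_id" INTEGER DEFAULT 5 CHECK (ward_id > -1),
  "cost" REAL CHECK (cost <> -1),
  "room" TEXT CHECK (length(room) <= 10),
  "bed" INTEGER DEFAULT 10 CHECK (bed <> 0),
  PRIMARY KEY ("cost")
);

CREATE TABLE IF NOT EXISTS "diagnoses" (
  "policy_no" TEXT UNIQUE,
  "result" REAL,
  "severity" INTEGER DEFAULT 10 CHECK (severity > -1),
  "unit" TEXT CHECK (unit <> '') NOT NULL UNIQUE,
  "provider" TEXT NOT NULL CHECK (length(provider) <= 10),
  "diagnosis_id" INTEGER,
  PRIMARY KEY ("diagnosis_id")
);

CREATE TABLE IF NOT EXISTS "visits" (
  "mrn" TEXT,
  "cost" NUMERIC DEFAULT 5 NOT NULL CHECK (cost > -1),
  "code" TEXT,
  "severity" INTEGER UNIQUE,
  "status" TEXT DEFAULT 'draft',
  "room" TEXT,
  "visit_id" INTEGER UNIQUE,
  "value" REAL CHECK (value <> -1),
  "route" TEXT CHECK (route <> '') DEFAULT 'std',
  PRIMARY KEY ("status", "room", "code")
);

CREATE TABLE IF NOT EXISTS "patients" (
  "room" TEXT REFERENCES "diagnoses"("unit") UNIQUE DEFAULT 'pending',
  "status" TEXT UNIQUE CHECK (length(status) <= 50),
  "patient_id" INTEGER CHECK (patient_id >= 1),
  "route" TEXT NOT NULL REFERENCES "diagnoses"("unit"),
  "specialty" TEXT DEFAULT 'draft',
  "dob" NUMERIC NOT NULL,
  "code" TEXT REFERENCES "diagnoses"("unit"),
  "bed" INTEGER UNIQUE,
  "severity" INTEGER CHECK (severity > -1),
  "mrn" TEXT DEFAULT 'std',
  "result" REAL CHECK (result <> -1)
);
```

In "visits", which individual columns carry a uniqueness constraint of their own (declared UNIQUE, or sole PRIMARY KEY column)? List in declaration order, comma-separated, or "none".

severity, visit_id

- mrn: no UNIQUE or single-column PK constraint.
- cost: no UNIQUE or single-column PK constraint.
- code: part of a composite PRIMARY KEY — only the tuple is unique, not this column on its own.
- severity: declared UNIQUE → unique.
- status: part of a composite PRIMARY KEY — only the tuple is unique, not this column on its own.
- room: part of a composite PRIMARY KEY — only the tuple is unique, not this column on its own.
- visit_id: declared UNIQUE → unique.
- value: no UNIQUE or single-column PK constraint.
- route: no UNIQUE or single-column PK constraint.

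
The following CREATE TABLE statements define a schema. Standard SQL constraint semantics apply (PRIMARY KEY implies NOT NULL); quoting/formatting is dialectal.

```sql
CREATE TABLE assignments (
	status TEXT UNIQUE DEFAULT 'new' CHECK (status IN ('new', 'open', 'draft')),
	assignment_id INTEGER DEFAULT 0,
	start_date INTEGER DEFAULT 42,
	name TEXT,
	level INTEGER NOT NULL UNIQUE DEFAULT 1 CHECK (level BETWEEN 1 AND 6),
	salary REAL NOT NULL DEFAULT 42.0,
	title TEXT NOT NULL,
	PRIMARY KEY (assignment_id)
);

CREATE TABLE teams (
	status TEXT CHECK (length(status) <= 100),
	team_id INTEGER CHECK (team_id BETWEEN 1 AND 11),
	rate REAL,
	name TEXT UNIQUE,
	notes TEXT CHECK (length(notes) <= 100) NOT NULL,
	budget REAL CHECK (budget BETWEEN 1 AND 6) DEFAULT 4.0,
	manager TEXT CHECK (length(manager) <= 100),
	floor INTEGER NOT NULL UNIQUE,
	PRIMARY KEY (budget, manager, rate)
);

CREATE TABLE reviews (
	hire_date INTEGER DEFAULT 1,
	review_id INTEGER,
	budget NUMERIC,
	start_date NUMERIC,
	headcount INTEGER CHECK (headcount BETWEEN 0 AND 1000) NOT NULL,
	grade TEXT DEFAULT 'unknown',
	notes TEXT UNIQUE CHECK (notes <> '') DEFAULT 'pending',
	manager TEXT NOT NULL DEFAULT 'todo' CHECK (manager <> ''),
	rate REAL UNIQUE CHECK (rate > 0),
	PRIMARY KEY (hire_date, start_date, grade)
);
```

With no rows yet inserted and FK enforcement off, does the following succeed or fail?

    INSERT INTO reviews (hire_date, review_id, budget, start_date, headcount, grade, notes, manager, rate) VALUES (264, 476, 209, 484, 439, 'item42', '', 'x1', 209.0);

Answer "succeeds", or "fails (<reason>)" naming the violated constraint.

fails (CHECK on notes)

The value '' for notes violates CHECK (notes <> '').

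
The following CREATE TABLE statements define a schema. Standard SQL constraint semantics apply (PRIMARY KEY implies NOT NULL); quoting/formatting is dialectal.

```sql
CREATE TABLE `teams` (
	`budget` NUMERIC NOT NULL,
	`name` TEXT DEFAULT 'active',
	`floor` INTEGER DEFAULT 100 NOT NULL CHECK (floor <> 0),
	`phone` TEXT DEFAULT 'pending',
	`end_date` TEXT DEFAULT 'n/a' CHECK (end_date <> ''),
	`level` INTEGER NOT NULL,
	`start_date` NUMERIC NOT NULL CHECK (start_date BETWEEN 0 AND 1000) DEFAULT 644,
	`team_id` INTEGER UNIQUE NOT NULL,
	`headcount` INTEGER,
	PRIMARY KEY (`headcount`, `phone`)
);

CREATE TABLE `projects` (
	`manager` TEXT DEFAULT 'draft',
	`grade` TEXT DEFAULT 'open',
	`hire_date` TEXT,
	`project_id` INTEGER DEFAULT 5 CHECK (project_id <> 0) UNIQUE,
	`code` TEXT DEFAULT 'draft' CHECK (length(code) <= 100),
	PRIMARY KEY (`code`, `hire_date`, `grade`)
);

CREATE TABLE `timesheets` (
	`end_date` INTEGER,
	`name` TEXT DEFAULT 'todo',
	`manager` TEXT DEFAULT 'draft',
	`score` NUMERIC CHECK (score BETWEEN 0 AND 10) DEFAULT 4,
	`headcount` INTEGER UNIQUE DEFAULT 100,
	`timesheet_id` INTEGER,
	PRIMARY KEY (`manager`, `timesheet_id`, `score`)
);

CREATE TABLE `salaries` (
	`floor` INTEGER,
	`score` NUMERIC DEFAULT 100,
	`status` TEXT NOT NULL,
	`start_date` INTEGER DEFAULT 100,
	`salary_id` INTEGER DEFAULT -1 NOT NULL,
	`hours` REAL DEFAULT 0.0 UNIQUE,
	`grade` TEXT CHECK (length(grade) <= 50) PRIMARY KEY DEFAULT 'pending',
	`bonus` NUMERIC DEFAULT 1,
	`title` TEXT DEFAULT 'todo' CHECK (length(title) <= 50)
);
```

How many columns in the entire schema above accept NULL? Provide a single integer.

teams: 2 nullable (name, end_date — PK (headcount, phone) and explicit NOT NULL columns excluded).
projects: 2 nullable (manager, project_id — PK (code, hire_date, grade) and explicit NOT NULL columns excluded).
timesheets: 3 nullable (end_date, name, headcount — PK (manager, timesheet_id, score) and explicit NOT NULL columns excluded).
salaries: 6 nullable (floor, score, start_date, hours, bonus, title — PK (grade) and explicit NOT NULL columns excluded).
Total: 2 + 2 + 3 + 6 = 13.

13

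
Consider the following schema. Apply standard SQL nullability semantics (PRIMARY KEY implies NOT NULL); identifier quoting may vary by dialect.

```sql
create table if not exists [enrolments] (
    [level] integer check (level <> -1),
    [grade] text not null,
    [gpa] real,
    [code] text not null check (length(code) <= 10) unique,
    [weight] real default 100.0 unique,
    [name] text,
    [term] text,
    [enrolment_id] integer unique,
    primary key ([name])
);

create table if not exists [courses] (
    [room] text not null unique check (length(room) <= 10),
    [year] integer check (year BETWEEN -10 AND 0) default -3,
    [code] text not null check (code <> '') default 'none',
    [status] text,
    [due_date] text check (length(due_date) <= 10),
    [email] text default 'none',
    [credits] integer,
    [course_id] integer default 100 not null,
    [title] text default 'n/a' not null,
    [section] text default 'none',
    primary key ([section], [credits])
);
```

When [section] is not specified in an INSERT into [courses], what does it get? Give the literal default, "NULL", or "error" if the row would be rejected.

section has an explicit DEFAULT 'none'.
When the column is omitted from an INSERT, that default is used.

'none'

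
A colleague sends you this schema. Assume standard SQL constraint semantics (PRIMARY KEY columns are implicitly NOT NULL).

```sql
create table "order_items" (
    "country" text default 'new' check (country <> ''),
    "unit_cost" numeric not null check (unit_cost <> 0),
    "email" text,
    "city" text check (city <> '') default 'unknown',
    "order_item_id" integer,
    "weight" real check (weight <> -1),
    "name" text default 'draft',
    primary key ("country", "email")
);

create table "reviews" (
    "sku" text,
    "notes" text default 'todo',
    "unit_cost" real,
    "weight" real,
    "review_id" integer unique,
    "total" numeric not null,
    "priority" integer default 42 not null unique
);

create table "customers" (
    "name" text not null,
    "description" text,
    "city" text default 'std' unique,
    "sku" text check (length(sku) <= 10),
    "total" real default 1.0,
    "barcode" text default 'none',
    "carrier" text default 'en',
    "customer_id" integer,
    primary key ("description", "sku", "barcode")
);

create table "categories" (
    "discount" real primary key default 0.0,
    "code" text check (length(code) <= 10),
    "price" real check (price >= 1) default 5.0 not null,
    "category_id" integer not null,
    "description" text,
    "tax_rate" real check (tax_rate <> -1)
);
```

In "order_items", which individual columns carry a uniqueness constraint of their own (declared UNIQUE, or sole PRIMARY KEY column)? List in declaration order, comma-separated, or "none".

- country: part of a composite PRIMARY KEY — only the tuple is unique, not this column on its own.
- unit_cost: no UNIQUE or single-column PK constraint.
- email: part of a composite PRIMARY KEY — only the tuple is unique, not this column on its own.
- city: no UNIQUE or single-column PK constraint.
- order_item_id: no UNIQUE or single-column PK constraint.
- weight: no UNIQUE or single-column PK constraint.
- name: no UNIQUE or single-column PK constraint.

none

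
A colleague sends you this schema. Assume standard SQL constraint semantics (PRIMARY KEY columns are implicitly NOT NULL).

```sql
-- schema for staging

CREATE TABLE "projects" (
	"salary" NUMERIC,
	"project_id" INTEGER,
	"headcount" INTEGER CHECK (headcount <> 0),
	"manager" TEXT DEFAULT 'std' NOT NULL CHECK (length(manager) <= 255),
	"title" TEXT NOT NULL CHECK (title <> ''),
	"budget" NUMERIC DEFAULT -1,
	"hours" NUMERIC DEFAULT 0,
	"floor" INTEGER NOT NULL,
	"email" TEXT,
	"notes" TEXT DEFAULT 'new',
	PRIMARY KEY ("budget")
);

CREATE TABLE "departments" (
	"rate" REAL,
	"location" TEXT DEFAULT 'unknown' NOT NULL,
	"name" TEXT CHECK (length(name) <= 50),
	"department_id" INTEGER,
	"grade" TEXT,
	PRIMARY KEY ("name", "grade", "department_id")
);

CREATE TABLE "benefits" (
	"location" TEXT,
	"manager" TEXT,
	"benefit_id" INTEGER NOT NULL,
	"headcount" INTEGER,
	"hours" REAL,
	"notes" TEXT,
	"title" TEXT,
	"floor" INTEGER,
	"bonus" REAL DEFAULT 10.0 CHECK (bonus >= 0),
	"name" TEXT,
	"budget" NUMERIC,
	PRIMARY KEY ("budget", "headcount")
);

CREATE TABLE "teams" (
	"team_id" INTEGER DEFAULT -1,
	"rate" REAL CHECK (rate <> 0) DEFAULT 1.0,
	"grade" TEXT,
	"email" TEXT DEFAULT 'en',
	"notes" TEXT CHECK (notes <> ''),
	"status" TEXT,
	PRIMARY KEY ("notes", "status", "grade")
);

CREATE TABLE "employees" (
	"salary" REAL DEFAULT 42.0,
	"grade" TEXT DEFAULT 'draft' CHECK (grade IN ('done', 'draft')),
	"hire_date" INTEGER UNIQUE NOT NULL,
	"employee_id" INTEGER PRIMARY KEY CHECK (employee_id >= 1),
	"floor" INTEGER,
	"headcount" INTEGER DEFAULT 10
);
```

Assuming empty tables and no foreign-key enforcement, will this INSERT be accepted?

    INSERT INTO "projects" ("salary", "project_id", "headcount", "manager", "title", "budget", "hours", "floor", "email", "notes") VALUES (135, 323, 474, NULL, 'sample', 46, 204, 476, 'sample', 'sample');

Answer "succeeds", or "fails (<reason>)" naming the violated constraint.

manager is explicitly set to NULL, but manager is declared NOT NULL.

fails (NOT NULL on manager)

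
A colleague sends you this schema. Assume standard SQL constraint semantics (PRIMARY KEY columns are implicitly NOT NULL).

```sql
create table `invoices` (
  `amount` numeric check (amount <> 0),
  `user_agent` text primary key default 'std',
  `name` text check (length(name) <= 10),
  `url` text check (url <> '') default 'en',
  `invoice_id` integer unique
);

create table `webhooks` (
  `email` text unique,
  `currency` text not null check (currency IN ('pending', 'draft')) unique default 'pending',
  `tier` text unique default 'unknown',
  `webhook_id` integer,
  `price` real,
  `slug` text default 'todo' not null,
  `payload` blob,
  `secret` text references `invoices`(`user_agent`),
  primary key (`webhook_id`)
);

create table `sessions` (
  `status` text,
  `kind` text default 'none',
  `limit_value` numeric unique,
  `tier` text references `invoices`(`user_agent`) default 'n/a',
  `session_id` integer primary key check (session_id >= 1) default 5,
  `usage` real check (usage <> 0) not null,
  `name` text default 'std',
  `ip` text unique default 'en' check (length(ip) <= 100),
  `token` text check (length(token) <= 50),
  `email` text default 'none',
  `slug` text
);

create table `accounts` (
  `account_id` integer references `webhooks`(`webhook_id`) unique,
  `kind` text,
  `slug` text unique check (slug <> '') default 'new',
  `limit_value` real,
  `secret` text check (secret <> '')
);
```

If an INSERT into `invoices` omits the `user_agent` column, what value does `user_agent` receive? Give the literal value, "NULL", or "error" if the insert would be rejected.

user_agent has an explicit DEFAULT 'std'.
When the column is omitted from an INSERT, that default is used.

'std'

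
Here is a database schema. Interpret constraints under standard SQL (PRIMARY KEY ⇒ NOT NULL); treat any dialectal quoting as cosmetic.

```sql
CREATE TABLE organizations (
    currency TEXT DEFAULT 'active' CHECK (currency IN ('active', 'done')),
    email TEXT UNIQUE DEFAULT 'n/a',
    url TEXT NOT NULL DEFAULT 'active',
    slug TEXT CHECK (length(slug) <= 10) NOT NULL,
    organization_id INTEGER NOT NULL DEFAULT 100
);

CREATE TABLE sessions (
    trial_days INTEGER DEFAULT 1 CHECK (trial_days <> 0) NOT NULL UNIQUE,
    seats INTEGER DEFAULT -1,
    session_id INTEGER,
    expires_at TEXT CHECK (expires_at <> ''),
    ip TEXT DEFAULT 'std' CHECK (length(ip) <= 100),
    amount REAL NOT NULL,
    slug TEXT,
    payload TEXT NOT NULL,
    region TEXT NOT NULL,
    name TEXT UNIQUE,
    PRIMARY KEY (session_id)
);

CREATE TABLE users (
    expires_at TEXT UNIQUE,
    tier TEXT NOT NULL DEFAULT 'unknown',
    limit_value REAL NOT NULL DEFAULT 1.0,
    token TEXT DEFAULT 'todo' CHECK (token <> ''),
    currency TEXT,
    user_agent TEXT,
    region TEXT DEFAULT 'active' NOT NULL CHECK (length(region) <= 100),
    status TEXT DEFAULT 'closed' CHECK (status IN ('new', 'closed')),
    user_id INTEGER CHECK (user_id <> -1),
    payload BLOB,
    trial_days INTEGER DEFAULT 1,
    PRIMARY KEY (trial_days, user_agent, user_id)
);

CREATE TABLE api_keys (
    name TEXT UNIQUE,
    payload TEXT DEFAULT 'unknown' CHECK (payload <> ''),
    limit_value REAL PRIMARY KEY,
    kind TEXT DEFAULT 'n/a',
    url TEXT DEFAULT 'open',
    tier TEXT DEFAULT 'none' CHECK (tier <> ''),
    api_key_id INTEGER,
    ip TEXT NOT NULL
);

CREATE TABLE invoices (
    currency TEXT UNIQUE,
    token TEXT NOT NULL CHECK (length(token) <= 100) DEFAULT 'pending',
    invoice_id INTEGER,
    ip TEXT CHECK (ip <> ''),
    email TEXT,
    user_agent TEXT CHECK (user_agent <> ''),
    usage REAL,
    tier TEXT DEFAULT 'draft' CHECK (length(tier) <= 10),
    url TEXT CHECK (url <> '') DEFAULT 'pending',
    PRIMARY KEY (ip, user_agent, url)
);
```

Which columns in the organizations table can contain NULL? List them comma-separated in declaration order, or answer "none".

- currency: CHECK does not forbid NULL (a CHECK constraint passes when its expression is NULL) → nullable.
- email: UNIQUE does not imply NOT NULL → nullable.
- url: declared NOT NULL → not nullable.
- slug: declared NOT NULL → not nullable.
- organization_id: declared NOT NULL → not nullable.

currency, email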